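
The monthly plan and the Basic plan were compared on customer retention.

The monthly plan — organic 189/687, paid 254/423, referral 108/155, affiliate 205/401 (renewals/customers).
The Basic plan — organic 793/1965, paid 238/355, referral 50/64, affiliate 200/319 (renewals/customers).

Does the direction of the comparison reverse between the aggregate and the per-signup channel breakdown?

Organic: the monthly plan 189/687 = 27.5%, the Basic plan 793/1965 = 40.4% → the Basic plan
Paid: the monthly plan 254/423 = 60.0%, the Basic plan 238/355 = 67.0% → the Basic plan
Referral: the monthly plan 108/155 = 69.7%, the Basic plan 50/64 = 78.1% → the Basic plan
Affiliate: the monthly plan 205/401 = 51.1%, the Basic plan 200/319 = 62.7% → the Basic plan
Overall: the monthly plan 756/1666 = 45.4%, the Basic plan 1281/2703 = 47.4% → the Basic plan
The Basic plan wins overall and in every signup group — no reversal.

No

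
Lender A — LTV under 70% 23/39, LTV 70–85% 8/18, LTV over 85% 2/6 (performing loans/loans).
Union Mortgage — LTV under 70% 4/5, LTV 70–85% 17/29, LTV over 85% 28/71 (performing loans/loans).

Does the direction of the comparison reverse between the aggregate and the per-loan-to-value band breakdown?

Yes

LTV under 70%: Lender A 23/39 = 59.0%, Union Mortgage 4/5 = 80.0% → Union Mortgage
LTV 70–85%: Lender A 8/18 = 44.4%, Union Mortgage 17/29 = 58.6% → Union Mortgage
LTV over 85%: Lender A 2/6 = 33.3%, Union Mortgage 28/71 = 39.4% → Union Mortgage
Overall: Lender A 33/63 = 52.4%, Union Mortgage 49/105 = 46.7% → Lender A
Union Mortgage wins each loan-to-value group but Lender A wins overall — the comparison reverses. Union Mortgage's loans skew toward LTV over 85%, which has a lower base rate.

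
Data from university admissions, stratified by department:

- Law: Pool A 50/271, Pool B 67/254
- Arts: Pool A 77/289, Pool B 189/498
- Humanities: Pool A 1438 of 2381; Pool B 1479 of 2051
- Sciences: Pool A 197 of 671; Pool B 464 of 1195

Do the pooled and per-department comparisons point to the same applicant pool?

Law: Pool A 50/271 = 18.5%, Pool B 67/254 = 26.4% → Pool B
Arts: Pool A 77/289 = 26.6%, Pool B 189/498 = 38.0% → Pool B
Humanities: Pool A 1438/2381 = 60.4%, Pool B 1479/2051 = 72.1% → Pool B
Sciences: Pool A 197/671 = 29.4%, Pool B 464/1195 = 38.8% → Pool B
Overall: Pool A 1762/3612 = 48.8%, Pool B 2199/3998 = 55.0% → Pool B
Pool B wins overall and in every department group — no reversal.

Yes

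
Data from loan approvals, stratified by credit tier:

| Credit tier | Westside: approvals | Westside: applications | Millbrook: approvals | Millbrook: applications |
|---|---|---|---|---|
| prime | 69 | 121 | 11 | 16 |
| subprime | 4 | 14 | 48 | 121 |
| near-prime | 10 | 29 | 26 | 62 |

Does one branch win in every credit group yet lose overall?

Prime: Westside 69/121 = 57.0%, Millbrook 11/16 = 68.8% → Millbrook
Subprime: Westside 4/14 = 28.6%, Millbrook 48/121 = 39.7% → Millbrook
Near-prime: Westside 10/29 = 34.5%, Millbrook 26/62 = 41.9% → Millbrook
Overall: Westside 83/164 = 50.6%, Millbrook 85/199 = 42.7% → Westside
Millbrook wins each credit group but Westside wins overall — the comparison reverses. Millbrook's applications skew toward subprime, which has a lower base rate.

Yes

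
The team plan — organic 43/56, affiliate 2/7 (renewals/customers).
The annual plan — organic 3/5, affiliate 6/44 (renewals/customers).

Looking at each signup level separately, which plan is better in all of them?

Organic: the team plan 43/56 = 76.8%, the annual plan 3/5 = 60.0% → the team plan
Affiliate: the team plan 2/7 = 28.6%, the annual plan 6/44 = 13.6% → the team plan
The team plan has the higher rate in both groups.

the team plan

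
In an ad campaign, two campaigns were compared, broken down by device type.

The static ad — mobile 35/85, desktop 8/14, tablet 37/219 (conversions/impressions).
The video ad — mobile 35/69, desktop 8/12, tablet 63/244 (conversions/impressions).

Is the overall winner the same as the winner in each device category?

Yes

Mobile: the static ad 35/85 = 41.2%, the video ad 35/69 = 50.7% → the video ad
Desktop: the static ad 8/14 = 57.1%, the video ad 8/12 = 66.7% → the video ad
Tablet: the static ad 37/219 = 16.9%, the video ad 63/244 = 25.8% → the video ad
Overall: the static ad 80/318 = 25.2%, the video ad 106/325 = 32.6% → the video ad
The video ad wins overall and in every device group — no reversal.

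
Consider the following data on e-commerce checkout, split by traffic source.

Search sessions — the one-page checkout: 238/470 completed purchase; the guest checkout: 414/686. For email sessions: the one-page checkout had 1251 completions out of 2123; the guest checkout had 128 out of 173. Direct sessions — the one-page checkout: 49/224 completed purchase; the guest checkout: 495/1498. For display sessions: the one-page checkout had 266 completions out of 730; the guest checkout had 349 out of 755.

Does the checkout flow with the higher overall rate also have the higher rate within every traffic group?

No

Search: the one-page checkout 238/470 = 50.6%, the guest checkout 414/686 = 60.3% → the guest checkout
Email: the one-page checkout 1251/2123 = 58.9%, the guest checkout 128/173 = 74.0% → the guest checkout
Direct: the one-page checkout 49/224 = 21.9%, the guest checkout 495/1498 = 33.0% → the guest checkout
Display: the one-page checkout 266/730 = 36.4%, the guest checkout 349/755 = 46.2% → the guest checkout
Overall: the one-page checkout 1804/3547 = 50.9%, the guest checkout 1386/3112 = 44.5% → the one-page checkout
The guest checkout wins each traffic group but the one-page checkout wins overall — the comparison reverses. The guest checkout's sessions skew toward direct, which has a lower base rate.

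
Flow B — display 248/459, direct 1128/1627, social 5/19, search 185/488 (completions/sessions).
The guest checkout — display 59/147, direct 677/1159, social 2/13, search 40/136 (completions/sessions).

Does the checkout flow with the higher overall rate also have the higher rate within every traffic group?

Display: Flow B 248/459 = 54.0%, the guest checkout 59/147 = 40.1% → Flow B
Direct: Flow B 1128/1627 = 69.3%, the guest checkout 677/1159 = 58.4% → Flow B
Social: Flow B 5/19 = 26.3%, the guest checkout 2/13 = 15.4% → Flow B
Search: Flow B 185/488 = 37.9%, the guest checkout 40/136 = 29.4% → Flow B
Overall: Flow B 1566/2593 = 60.4%, the guest checkout 778/1455 = 53.5% → Flow B
Flow B wins overall and in every traffic group — no reversal.

Yes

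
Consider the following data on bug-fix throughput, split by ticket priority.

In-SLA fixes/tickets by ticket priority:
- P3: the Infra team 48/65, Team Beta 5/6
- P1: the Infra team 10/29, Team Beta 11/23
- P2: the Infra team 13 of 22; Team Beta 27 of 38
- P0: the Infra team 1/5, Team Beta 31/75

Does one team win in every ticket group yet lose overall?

P3: the Infra team 48/65 = 73.8%, Team Beta 5/6 = 83.3% → Team Beta
P1: the Infra team 10/29 = 34.5%, Team Beta 11/23 = 47.8% → Team Beta
P2: the Infra team 13/22 = 59.1%, Team Beta 27/38 = 71.1% → Team Beta
P0: the Infra team 1/5 = 20.0%, Team Beta 31/75 = 41.3% → Team Beta
Overall: the Infra team 72/121 = 59.5%, Team Beta 74/142 = 52.1% → the Infra team
Team Beta wins each ticket group but the Infra team wins overall — the comparison reverses. Team Beta's tickets skew toward P0, which has a lower base rate.

Yes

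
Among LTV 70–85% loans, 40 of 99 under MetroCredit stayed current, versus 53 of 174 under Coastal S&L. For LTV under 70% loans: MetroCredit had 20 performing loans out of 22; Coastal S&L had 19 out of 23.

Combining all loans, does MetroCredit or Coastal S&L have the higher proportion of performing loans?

LTV 70–85%: MetroCredit 40/99 = 40.4%, Coastal S&L 53/174 = 30.5% → MetroCredit
LTV under 70%: MetroCredit 20/22 = 90.9%, Coastal S&L 19/23 = 82.6% → MetroCredit
Overall: MetroCredit 60/121 = 49.6%, Coastal S&L 72/197 = 36.5% → MetroCredit

MetroCredit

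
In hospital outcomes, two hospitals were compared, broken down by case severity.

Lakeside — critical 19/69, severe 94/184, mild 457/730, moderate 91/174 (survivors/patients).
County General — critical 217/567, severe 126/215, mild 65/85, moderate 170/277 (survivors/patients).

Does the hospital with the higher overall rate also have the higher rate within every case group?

No

Critical: Lakeside 19/69 = 27.5%, County General 217/567 = 38.3% → County General
Severe: Lakeside 94/184 = 51.1%, County General 126/215 = 58.6% → County General
Mild: Lakeside 457/730 = 62.6%, County General 65/85 = 76.5% → County General
Moderate: Lakeside 91/174 = 52.3%, County General 170/277 = 61.4% → County General
Overall: Lakeside 661/1157 = 57.1%, County General 578/1144 = 50.5% → Lakeside
County General wins each case group but Lakeside wins overall — the comparison reverses. County General's patients skew toward critical, which has a lower base rate.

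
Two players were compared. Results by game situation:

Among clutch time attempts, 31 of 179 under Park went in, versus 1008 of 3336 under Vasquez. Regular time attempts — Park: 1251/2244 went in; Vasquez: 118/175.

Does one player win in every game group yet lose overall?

Yes

Clutch time: Park 31/179 = 17.3%, Vasquez 1008/3336 = 30.2% → Vasquez
Regular time: Park 1251/2244 = 55.7%, Vasquez 118/175 = 67.4% → Vasquez
Overall: Park 1282/2423 = 52.9%, Vasquez 1126/3511 = 32.1% → Park
Vasquez wins each game group but Park wins overall — the comparison reverses. Vasquez's attempts skew toward clutch time, which has a lower base rate.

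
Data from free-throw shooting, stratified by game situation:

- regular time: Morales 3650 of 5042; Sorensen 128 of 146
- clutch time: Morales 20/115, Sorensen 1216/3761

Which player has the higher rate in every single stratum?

Sorensen

Regular time: Morales 3650/5042 = 72.4%, Sorensen 128/146 = 87.7% → Sorensen
Clutch time: Morales 20/115 = 17.4%, Sorensen 1216/3761 = 32.3% → Sorensen
Sorensen has the higher rate in both groups.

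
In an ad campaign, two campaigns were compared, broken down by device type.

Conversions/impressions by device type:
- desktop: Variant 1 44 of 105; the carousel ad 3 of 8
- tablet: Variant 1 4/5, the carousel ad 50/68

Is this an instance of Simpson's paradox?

Yes

Desktop: Variant 1 44/105 = 41.9%, the carousel ad 3/8 = 37.5% → Variant 1
Tablet: Variant 1 4/5 = 80.0%, the carousel ad 50/68 = 73.5% → Variant 1
Overall: Variant 1 48/110 = 43.6%, the carousel ad 53/76 = 69.7% → the carousel ad
Variant 1 wins each device group but the carousel ad wins overall — the comparison reverses. Variant 1's impressions skew toward desktop, which has a lower base rate.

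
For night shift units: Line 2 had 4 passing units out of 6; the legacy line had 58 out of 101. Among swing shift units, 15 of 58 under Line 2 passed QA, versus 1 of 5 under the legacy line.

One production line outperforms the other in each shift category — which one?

Night shift: Line 2 4/6 = 66.7%, the legacy line 58/101 = 57.4% → Line 2
Swing shift: Line 2 15/58 = 25.9%, the legacy line 1/5 = 20.0% → Line 2
Line 2 has the higher rate in both groups.

Line 2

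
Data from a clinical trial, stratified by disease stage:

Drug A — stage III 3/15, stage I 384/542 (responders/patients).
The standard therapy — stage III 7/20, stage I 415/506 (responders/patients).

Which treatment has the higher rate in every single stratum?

the standard therapy

Stage III: Drug A 3/15 = 20.0%, the standard therapy 7/20 = 35.0% → the standard therapy
Stage I: Drug A 384/542 = 70.8%, the standard therapy 415/506 = 82.0% → the standard therapy
The standard therapy has the higher rate in both groups.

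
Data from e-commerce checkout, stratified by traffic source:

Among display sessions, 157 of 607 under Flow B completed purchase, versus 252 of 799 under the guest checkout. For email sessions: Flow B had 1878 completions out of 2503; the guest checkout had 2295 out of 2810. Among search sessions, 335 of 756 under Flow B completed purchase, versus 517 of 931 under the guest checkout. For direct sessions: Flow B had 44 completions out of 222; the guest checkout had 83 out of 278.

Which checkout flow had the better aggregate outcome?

Display: Flow B 157/607 = 25.9%, the guest checkout 252/799 = 31.5% → the guest checkout
Email: Flow B 1878/2503 = 75.0%, the guest checkout 2295/2810 = 81.7% → the guest checkout
Search: Flow B 335/756 = 44.3%, the guest checkout 517/931 = 55.5% → the guest checkout
Direct: Flow B 44/222 = 19.8%, the guest checkout 83/278 = 29.9% → the guest checkout
Overall: Flow B 2414/4088 = 59.1%, the guest checkout 3147/4818 = 65.3% → the guest checkout

the guest checkout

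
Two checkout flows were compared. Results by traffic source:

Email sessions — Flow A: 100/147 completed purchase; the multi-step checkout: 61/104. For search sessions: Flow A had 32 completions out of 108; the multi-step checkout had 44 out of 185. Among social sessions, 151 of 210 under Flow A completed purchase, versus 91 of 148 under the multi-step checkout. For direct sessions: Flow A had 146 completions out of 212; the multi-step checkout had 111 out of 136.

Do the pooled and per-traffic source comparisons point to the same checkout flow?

Email: Flow A 100/147 = 68.0%, the multi-step checkout 61/104 = 58.7% → Flow A
Search: Flow A 32/108 = 29.6%, the multi-step checkout 44/185 = 23.8% → Flow A
Social: Flow A 151/210 = 71.9%, the multi-step checkout 91/148 = 61.5% → Flow A
Direct: Flow A 146/212 = 68.9%, the multi-step checkout 111/136 = 81.6% → the multi-step checkout
Overall: Flow A 429/677 = 63.4%, the multi-step checkout 307/573 = 53.6% → Flow A
Neither sweeps: Flow A wins 3 of 4 groups, the multi-step checkout wins 1. Flow A wins overall but not every group — no Simpson reversal.

No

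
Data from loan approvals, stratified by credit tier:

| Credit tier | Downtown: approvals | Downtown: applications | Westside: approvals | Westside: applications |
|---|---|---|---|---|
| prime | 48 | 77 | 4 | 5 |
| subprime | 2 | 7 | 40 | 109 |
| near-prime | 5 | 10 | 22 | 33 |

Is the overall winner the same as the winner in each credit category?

Prime: Downtown 48/77 = 62.3%, Westside 4/5 = 80.0% → Westside
Subprime: Downtown 2/7 = 28.6%, Westside 40/109 = 36.7% → Westside
Near-prime: Downtown 5/10 = 50.0%, Westside 22/33 = 66.7% → Westside
Overall: Downtown 55/94 = 58.5%, Westside 66/147 = 44.9% → Downtown
Westside wins each credit group but Downtown wins overall — the comparison reverses. Westside's applications skew toward subprime, which has a lower base rate.

No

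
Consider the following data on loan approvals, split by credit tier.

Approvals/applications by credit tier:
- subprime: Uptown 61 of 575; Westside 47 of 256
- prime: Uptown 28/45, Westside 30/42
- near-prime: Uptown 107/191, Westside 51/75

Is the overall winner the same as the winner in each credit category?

Yes

Subprime: Uptown 61/575 = 10.6%, Westside 47/256 = 18.4% → Westside
Prime: Uptown 28/45 = 62.2%, Westside 30/42 = 71.4% → Westside
Near-prime: Uptown 107/191 = 56.0%, Westside 51/75 = 68.0% → Westside
Overall: Uptown 196/811 = 24.2%, Westside 128/373 = 34.3% → Westside
Westside wins overall and in every credit group — no reversal.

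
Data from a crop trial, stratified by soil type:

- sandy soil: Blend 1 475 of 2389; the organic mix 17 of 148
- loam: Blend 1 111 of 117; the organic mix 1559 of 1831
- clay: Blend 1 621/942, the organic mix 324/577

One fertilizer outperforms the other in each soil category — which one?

Blend 1

Sandy soil: Blend 1 475/2389 = 19.9%, the organic mix 17/148 = 11.5% → Blend 1
Loam: Blend 1 111/117 = 94.9%, the organic mix 1559/1831 = 85.1% → Blend 1
Clay: Blend 1 621/942 = 65.9%, the organic mix 324/577 = 56.2% → Blend 1
Blend 1 has the higher rate in all 3 groups.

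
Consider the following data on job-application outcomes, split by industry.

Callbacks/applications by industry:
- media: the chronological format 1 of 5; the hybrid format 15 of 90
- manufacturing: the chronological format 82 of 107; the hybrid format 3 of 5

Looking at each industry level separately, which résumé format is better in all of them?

the chronological format

Media: the chronological format 1/5 = 20.0%, the hybrid format 15/90 = 16.7% → the chronological format
Manufacturing: the chronological format 82/107 = 76.6%, the hybrid format 3/5 = 60.0% → the chronological format
The chronological format has the higher rate in both groups.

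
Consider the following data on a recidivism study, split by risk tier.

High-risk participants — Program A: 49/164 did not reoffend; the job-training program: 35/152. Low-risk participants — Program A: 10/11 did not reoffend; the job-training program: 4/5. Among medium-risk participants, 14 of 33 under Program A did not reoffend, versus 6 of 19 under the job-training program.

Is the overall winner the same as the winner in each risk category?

Yes

High-risk: Program A 49/164 = 29.9%, the job-training program 35/152 = 23.0% → Program A
Low-risk: Program A 10/11 = 90.9%, the job-training program 4/5 = 80.0% → Program A
Medium-risk: Program A 14/33 = 42.4%, the job-training program 6/19 = 31.6% → Program A
Overall: Program A 73/208 = 35.1%, the job-training program 45/176 = 25.6% → Program A
Program A wins overall and in every risk group — no reversal.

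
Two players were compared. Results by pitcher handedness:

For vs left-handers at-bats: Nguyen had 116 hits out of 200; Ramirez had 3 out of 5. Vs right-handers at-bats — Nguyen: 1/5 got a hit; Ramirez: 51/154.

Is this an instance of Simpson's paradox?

Yes

Vs left-handers: Nguyen 116/200 = 58.0%, Ramirez 3/5 = 60.0% → Ramirez
Vs right-handers: Nguyen 1/5 = 20.0%, Ramirez 51/154 = 33.1% → Ramirez
Overall: Nguyen 117/205 = 57.1%, Ramirez 54/159 = 34.0% → Nguyen
Ramirez wins each pitcher group but Nguyen wins overall — the comparison reverses. Ramirez's at-bats skew toward vs right-handers, which has a lower base rate.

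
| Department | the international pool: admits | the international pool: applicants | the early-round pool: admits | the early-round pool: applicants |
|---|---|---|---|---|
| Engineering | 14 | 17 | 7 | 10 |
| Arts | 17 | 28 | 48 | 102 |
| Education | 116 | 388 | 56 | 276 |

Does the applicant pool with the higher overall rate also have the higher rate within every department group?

Engineering: the international pool 14/17 = 82.4%, the early-round pool 7/10 = 70.0% → the international pool
Arts: the international pool 17/28 = 60.7%, the early-round pool 48/102 = 47.1% → the international pool
Education: the international pool 116/388 = 29.9%, the early-round pool 56/276 = 20.3% → the international pool
Overall: the international pool 147/433 = 33.9%, the early-round pool 111/388 = 28.6% → the international pool
The international pool wins overall and in every department group — no reversal.

Yes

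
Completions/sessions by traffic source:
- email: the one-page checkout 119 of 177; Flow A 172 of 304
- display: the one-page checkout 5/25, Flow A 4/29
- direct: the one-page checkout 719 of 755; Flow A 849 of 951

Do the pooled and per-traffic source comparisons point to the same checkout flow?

Yes

Email: the one-page checkout 119/177 = 67.2%, Flow A 172/304 = 56.6% → the one-page checkout
Display: the one-page checkout 5/25 = 20.0%, Flow A 4/29 = 13.8% → the one-page checkout
Direct: the one-page checkout 719/755 = 95.2%, Flow A 849/951 = 89.3% → the one-page checkout
Overall: the one-page checkout 843/957 = 88.1%, Flow A 1025/1284 = 79.8% → the one-page checkout
The one-page checkout wins overall and in every traffic group — no reversal.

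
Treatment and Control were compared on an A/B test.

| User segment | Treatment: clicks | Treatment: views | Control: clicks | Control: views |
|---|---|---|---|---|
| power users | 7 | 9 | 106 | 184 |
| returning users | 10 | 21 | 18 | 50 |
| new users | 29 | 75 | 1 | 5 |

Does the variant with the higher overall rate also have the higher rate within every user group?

Power users: Treatment 7/9 = 77.8%, Control 106/184 = 57.6% → Treatment
Returning users: Treatment 10/21 = 47.6%, Control 18/50 = 36.0% → Treatment
New users: Treatment 29/75 = 38.7%, Control 1/5 = 20.0% → Treatment
Overall: Treatment 46/105 = 43.8%, Control 125/239 = 52.3% → Control
Treatment wins each user group but Control wins overall — the comparison reverses. Treatment's views skew toward new users, which has a lower base rate.

No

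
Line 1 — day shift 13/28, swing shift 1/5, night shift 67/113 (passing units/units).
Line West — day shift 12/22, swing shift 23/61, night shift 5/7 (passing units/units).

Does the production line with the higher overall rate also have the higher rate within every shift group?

Day shift: Line 1 13/28 = 46.4%, Line West 12/22 = 54.5% → Line West
Swing shift: Line 1 1/5 = 20.0%, Line West 23/61 = 37.7% → Line West
Night shift: Line 1 67/113 = 59.3%, Line West 5/7 = 71.4% → Line West
Overall: Line 1 81/146 = 55.5%, Line West 40/90 = 44.4% → Line 1
Line West wins each shift group but Line 1 wins overall — the comparison reverses. Line West's units skew toward swing shift, which has a lower base rate.

No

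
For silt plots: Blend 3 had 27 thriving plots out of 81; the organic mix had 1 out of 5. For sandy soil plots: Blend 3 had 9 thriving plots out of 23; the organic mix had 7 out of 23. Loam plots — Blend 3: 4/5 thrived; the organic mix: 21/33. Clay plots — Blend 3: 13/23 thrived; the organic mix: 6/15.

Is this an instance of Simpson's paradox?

Silt: Blend 3 27/81 = 33.3%, the organic mix 1/5 = 20.0% → Blend 3
Sandy soil: Blend 3 9/23 = 39.1%, the organic mix 7/23 = 30.4% → Blend 3
Loam: Blend 3 4/5 = 80.0%, the organic mix 21/33 = 63.6% → Blend 3
Clay: Blend 3 13/23 = 56.5%, the organic mix 6/15 = 40.0% → Blend 3
Overall: Blend 3 53/132 = 40.2%, the organic mix 35/76 = 46.1% → the organic mix
Blend 3 wins each soil group but the organic mix wins overall — the comparison reverses. Blend 3's plots skew toward silt, which has a lower base rate.

Yes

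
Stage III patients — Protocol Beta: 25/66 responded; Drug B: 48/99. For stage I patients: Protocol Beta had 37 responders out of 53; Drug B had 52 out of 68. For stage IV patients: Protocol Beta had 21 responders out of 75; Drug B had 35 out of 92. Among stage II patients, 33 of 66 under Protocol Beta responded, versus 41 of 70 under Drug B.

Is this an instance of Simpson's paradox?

No

Stage III: Protocol Beta 25/66 = 37.9%, Drug B 48/99 = 48.5% → Drug B
Stage I: Protocol Beta 37/53 = 69.8%, Drug B 52/68 = 76.5% → Drug B
Stage IV: Protocol Beta 21/75 = 28.0%, Drug B 35/92 = 38.0% → Drug B
Stage II: Protocol Beta 33/66 = 50.0%, Drug B 41/70 = 58.6% → Drug B
Overall: Protocol Beta 116/260 = 44.6%, Drug B 176/329 = 53.5% → Drug B
Drug B wins overall and in every disease group — no reversal.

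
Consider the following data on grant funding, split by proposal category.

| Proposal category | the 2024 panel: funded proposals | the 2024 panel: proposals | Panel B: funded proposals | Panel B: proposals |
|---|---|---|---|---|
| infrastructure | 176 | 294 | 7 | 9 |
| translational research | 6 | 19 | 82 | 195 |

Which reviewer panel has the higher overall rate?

the 2024 panel

Infrastructure: the 2024 panel 176/294 = 59.9%, Panel B 7/9 = 77.8% → Panel B
Translational research: the 2024 panel 6/19 = 31.6%, Panel B 82/195 = 42.1% → Panel B
Overall: the 2024 panel 182/313 = 58.1%, Panel B 89/204 = 43.6% → the 2024 panel
(Panel B wins every proposal group but the 2024 panel wins overall — Panel B's proposals skew toward the low-rate translational research group.)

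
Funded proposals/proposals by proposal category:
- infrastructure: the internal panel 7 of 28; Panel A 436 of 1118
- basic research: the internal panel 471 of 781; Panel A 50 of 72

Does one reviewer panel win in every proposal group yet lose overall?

Infrastructure: the internal panel 7/28 = 25.0%, Panel A 436/1118 = 39.0% → Panel A
Basic research: the internal panel 471/781 = 60.3%, Panel A 50/72 = 69.4% → Panel A
Overall: the internal panel 478/809 = 59.1%, Panel A 486/1190 = 40.8% → the internal panel
Panel A wins each proposal group but the internal panel wins overall — the comparison reverses. Panel A's proposals skew toward infrastructure, which has a lower base rate.

Yes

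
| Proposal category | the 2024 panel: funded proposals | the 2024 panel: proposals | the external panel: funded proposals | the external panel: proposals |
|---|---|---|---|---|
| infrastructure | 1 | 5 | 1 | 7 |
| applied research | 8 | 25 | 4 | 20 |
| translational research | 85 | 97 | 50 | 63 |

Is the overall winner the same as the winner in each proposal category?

Infrastructure: the 2024 panel 1/5 = 20.0%, the external panel 1/7 = 14.3% → the 2024 panel
Applied research: the 2024 panel 8/25 = 32.0%, the external panel 4/20 = 20.0% → the 2024 panel
Translational research: the 2024 panel 85/97 = 87.6%, the external panel 50/63 = 79.4% → the 2024 panel
Overall: the 2024 panel 94/127 = 74.0%, the external panel 55/90 = 61.1% → the 2024 panel
The 2024 panel wins overall and in every proposal group — no reversal.

Yes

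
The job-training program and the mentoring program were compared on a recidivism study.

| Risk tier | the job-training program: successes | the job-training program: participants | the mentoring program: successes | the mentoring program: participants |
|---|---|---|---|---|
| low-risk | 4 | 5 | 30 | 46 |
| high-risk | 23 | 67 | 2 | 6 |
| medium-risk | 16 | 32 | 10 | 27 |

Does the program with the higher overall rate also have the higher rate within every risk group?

No

Low-risk: the job-training program 4/5 = 80.0%, the mentoring program 30/46 = 65.2% → the job-training program
High-risk: the job-training program 23/67 = 34.3%, the mentoring program 2/6 = 33.3% → the job-training program
Medium-risk: the job-training program 16/32 = 50.0%, the mentoring program 10/27 = 37.0% → the job-training program
Overall: the job-training program 43/104 = 41.3%, the mentoring program 42/79 = 53.2% → the mentoring program
The job-training program wins each risk group but the mentoring program wins overall — the comparison reverses. The job-training program's participants skew toward high-risk, which has a lower base rate.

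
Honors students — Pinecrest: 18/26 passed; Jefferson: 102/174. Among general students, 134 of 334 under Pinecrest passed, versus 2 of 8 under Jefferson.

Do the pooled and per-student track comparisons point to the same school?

No

Honors: Pinecrest 18/26 = 69.2%, Jefferson 102/174 = 58.6% → Pinecrest
General: Pinecrest 134/334 = 40.1%, Jefferson 2/8 = 25.0% → Pinecrest
Overall: Pinecrest 152/360 = 42.2%, Jefferson 104/182 = 57.1% → Jefferson
Pinecrest wins each student group but Jefferson wins overall — the comparison reverses. Pinecrest's students skew toward general, which has a lower base rate.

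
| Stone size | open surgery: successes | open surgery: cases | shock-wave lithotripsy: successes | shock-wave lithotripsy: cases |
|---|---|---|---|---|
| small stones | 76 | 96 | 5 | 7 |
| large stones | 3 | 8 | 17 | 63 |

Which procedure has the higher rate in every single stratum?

open surgery

Small stones: open surgery 76/96 = 79.2%, shock-wave lithotripsy 5/7 = 71.4% → open surgery
Large stones: open surgery 3/8 = 37.5%, shock-wave lithotripsy 17/63 = 27.0% → open surgery
Open surgery has the higher rate in both groups.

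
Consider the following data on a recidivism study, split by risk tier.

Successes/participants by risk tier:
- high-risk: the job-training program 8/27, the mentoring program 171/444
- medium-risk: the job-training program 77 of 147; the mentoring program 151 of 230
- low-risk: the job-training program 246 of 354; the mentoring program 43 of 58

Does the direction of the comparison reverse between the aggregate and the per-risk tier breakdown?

Yes

High-risk: the job-training program 8/27 = 29.6%, the mentoring program 171/444 = 38.5% → the mentoring program
Medium-risk: the job-training program 77/147 = 52.4%, the mentoring program 151/230 = 65.7% → the mentoring program
Low-risk: the job-training program 246/354 = 69.5%, the mentoring program 43/58 = 74.1% → the mentoring program
Overall: the job-training program 331/528 = 62.7%, the mentoring program 365/732 = 49.9% → the job-training program
The mentoring program wins each risk group but the job-training program wins overall — the comparison reverses. The mentoring program's participants skew toward high-risk, which has a lower base rate.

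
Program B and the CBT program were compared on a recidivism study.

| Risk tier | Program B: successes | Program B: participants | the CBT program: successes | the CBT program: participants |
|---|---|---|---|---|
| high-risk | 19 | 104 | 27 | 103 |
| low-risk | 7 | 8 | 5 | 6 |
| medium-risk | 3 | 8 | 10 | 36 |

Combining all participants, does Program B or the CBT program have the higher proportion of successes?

the CBT program

High-risk: Program B 19/104 = 18.3%, the CBT program 27/103 = 26.2% → the CBT program
Low-risk: Program B 7/8 = 87.5%, the CBT program 5/6 = 83.3% → Program B
Medium-risk: Program B 3/8 = 37.5%, the CBT program 10/36 = 27.8% → Program B
Overall: Program B 29/120 = 24.2%, the CBT program 42/145 = 29.0% → the CBT program
(Neither sweeps every risk group, but the CBT program has the higher pooled rate.)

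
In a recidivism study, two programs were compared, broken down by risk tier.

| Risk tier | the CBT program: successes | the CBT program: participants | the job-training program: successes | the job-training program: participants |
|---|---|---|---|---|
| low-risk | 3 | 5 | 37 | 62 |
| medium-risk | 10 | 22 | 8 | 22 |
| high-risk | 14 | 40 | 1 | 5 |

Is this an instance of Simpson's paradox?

Low-risk: the CBT program 3/5 = 60.0%, the job-training program 37/62 = 59.7% → the CBT program
Medium-risk: the CBT program 10/22 = 45.5%, the job-training program 8/22 = 36.4% → the CBT program
High-risk: the CBT program 14/40 = 35.0%, the job-training program 1/5 = 20.0% → the CBT program
Overall: the CBT program 27/67 = 40.3%, the job-training program 46/89 = 51.7% → the job-training program
The CBT program wins each risk group but the job-training program wins overall — the comparison reverses. The CBT program's participants skew toward high-risk, which has a lower base rate.

Yes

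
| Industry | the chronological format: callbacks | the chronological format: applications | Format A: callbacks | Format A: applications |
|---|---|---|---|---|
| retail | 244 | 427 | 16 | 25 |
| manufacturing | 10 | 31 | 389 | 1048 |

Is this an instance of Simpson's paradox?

Retail: the chronological format 244/427 = 57.1%, Format A 16/25 = 64.0% → Format A
Manufacturing: the chronological format 10/31 = 32.3%, Format A 389/1048 = 37.1% → Format A
Overall: the chronological format 254/458 = 55.5%, Format A 405/1073 = 37.7% → the chronological format
Format A wins each industry group but the chronological format wins overall — the comparison reverses. Format A's applications skew toward manufacturing, which has a lower base rate.

Yes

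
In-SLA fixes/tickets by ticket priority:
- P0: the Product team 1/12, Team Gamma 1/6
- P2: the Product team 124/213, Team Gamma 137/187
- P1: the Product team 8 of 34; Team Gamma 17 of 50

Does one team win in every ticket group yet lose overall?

P0: the Product team 1/12 = 8.3%, Team Gamma 1/6 = 16.7% → Team Gamma
P2: the Product team 124/213 = 58.2%, Team Gamma 137/187 = 73.3% → Team Gamma
P1: the Product team 8/34 = 23.5%, Team Gamma 17/50 = 34.0% → Team Gamma
Overall: the Product team 133/259 = 51.4%, Team Gamma 155/243 = 63.8% → Team Gamma
Team Gamma wins overall and in every ticket group — no reversal.

No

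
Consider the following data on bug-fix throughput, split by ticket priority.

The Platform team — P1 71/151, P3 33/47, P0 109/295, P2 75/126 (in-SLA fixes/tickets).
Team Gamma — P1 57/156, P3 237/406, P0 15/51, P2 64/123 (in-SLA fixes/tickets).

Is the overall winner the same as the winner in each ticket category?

No

P1: the Platform team 71/151 = 47.0%, Team Gamma 57/156 = 36.5% → the Platform team
P3: the Platform team 33/47 = 70.2%, Team Gamma 237/406 = 58.4% → the Platform team
P0: the Platform team 109/295 = 36.9%, Team Gamma 15/51 = 29.4% → the Platform team
P2: the Platform team 75/126 = 59.5%, Team Gamma 64/123 = 52.0% → the Platform team
Overall: the Platform team 288/619 = 46.5%, Team Gamma 373/736 = 50.7% → Team Gamma
The Platform team wins each ticket group but Team Gamma wins overall — the comparison reverses. The Platform team's tickets skew toward P0, which has a lower base rate.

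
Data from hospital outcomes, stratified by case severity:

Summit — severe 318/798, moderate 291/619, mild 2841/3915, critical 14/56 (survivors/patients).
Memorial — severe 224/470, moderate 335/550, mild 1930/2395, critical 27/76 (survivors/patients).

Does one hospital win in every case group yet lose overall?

No

Severe: Summit 318/798 = 39.8%, Memorial 224/470 = 47.7% → Memorial
Moderate: Summit 291/619 = 47.0%, Memorial 335/550 = 60.9% → Memorial
Mild: Summit 2841/3915 = 72.6%, Memorial 1930/2395 = 80.6% → Memorial
Critical: Summit 14/56 = 25.0%, Memorial 27/76 = 35.5% → Memorial
Overall: Summit 3464/5388 = 64.3%, Memorial 2516/3491 = 72.1% → Memorial
Memorial wins overall and in every case group — no reversal.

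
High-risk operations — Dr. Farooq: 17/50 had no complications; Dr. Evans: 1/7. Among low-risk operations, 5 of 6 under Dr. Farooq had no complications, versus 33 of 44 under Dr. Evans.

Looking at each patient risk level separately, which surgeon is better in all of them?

Dr. Farooq

High-risk: Dr. Farooq 17/50 = 34.0%, Dr. Evans 1/7 = 14.3% → Dr. Farooq
Low-risk: Dr. Farooq 5/6 = 83.3%, Dr. Evans 33/44 = 75.0% → Dr. Farooq
Dr. Farooq has the higher rate in both groups.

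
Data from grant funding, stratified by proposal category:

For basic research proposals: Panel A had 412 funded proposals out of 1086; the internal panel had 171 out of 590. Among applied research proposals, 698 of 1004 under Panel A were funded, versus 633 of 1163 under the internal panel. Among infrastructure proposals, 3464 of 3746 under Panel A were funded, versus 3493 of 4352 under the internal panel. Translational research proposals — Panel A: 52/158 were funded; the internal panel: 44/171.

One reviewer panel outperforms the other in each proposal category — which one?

Basic research: Panel A 412/1086 = 37.9%, the internal panel 171/590 = 29.0% → Panel A
Applied research: Panel A 698/1004 = 69.5%, the internal panel 633/1163 = 54.4% → Panel A
Infrastructure: Panel A 3464/3746 = 92.5%, the internal panel 3493/4352 = 80.3% → Panel A
Translational research: Panel A 52/158 = 32.9%, the internal panel 44/171 = 25.7% → Panel A
Panel A has the higher rate in all 4 groups.

Panel A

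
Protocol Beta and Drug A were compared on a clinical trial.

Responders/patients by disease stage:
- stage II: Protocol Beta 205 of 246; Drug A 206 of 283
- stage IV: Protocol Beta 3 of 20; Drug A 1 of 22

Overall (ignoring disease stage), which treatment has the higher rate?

Stage II: Protocol Beta 205/246 = 83.3%, Drug A 206/283 = 72.8% → Protocol Beta
Stage IV: Protocol Beta 3/20 = 15.0%, Drug A 1/22 = 4.5% → Protocol Beta
Overall: Protocol Beta 208/266 = 78.2%, Drug A 207/305 = 67.9% → Protocol Beta

Protocol Beta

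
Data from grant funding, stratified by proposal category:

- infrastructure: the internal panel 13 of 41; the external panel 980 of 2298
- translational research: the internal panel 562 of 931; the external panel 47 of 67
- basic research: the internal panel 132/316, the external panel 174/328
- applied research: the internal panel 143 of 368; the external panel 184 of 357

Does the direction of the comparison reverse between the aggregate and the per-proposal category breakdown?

Yes

Infrastructure: the internal panel 13/41 = 31.7%, the external panel 980/2298 = 42.6% → the external panel
Translational research: the internal panel 562/931 = 60.4%, the external panel 47/67 = 70.1% → the external panel
Basic research: the internal panel 132/316 = 41.8%, the external panel 174/328 = 53.0% → the external panel
Applied research: the internal panel 143/368 = 38.9%, the external panel 184/357 = 51.5% → the external panel
Overall: the internal panel 850/1656 = 51.3%, the external panel 1385/3050 = 45.4% → the internal panel
The external panel wins each proposal group but the internal panel wins overall — the comparison reverses. The external panel's proposals skew toward infrastructure, which has a lower base rate.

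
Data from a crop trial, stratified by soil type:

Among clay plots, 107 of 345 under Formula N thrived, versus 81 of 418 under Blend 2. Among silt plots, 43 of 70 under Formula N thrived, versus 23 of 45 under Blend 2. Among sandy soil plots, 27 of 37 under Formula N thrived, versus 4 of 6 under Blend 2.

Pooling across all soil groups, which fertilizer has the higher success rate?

Clay: Formula N 107/345 = 31.0%, Blend 2 81/418 = 19.4% → Formula N
Silt: Formula N 43/70 = 61.4%, Blend 2 23/45 = 51.1% → Formula N
Sandy soil: Formula N 27/37 = 73.0%, Blend 2 4/6 = 66.7% → Formula N
Overall: Formula N 177/452 = 39.2%, Blend 2 108/469 = 23.0% → Formula N

Formula N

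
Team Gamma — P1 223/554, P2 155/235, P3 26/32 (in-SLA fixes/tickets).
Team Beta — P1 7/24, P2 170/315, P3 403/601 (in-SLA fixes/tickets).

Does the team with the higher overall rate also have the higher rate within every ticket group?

P1: Team Gamma 223/554 = 40.3%, Team Beta 7/24 = 29.2% → Team Gamma
P2: Team Gamma 155/235 = 66.0%, Team Beta 170/315 = 54.0% → Team Gamma
P3: Team Gamma 26/32 = 81.2%, Team Beta 403/601 = 67.1% → Team Gamma
Overall: Team Gamma 404/821 = 49.2%, Team Beta 580/940 = 61.7% → Team Beta
Team Gamma wins each ticket group but Team Beta wins overall — the comparison reverses. Team Gamma's tickets skew toward P1, which has a lower base rate.

No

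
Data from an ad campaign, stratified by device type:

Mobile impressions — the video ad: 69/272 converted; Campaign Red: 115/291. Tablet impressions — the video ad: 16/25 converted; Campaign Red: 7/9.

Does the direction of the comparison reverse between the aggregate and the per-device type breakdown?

Mobile: the video ad 69/272 = 25.4%, Campaign Red 115/291 = 39.5% → Campaign Red
Tablet: the video ad 16/25 = 64.0%, Campaign Red 7/9 = 77.8% → Campaign Red
Overall: the video ad 85/297 = 28.6%, Campaign Red 122/300 = 40.7% → Campaign Red
Campaign Red wins overall and in every device group — no reversal.

No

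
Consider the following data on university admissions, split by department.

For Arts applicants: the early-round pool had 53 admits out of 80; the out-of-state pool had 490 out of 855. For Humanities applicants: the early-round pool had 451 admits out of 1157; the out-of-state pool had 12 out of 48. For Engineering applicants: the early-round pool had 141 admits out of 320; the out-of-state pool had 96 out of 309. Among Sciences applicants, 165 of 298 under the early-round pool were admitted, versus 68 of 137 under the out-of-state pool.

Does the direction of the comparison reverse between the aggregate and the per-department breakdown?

Arts: the early-round pool 53/80 = 66.2%, the out-of-state pool 490/855 = 57.3% → the early-round pool
Humanities: the early-round pool 451/1157 = 39.0%, the out-of-state pool 12/48 = 25.0% → the early-round pool
Engineering: the early-round pool 141/320 = 44.1%, the out-of-state pool 96/309 = 31.1% → the early-round pool
Sciences: the early-round pool 165/298 = 55.4%, the out-of-state pool 68/137 = 49.6% → the early-round pool
Overall: the early-round pool 810/1855 = 43.7%, the out-of-state pool 666/1349 = 49.4% → the out-of-state pool
The early-round pool wins each department group but the out-of-state pool wins overall — the comparison reverses. The early-round pool's applicants skew toward Humanities, which has a lower base rate.

Yes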